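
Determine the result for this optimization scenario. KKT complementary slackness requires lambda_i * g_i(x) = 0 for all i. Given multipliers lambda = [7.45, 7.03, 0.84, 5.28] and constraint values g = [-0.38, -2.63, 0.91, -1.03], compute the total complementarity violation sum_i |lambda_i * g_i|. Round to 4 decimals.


KKT complementary slackness check:
lambda_1 * g_1 = 7.45 * -0.38 = -2.831
lambda_2 * g_2 = 7.03 * -2.63 = -18.4889
lambda_3 * g_3 = 0.84 * 0.91 = 0.7644
lambda_4 * g_4 = 5.28 * -1.03 = -5.4384
Total violation = 2.831 + 18.4889 + 0.7644 + 5.4384 = 27.5227


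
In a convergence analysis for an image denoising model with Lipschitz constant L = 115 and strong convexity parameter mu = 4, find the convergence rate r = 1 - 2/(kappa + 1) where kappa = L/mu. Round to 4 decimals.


Step 1: Compute the condition number.
kappa = L/mu = 115/4 = 28.75
Step 2: Compute the convergence rate.
r = 1 - 2/(kappa + 1) = 1 - 2*mu/(L + mu) = (L - mu)/(L + mu) = 111/119 = 0.9328


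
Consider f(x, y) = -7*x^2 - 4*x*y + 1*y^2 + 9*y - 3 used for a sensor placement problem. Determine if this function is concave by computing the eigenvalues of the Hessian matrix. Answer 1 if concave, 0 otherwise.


The Hessian of f(x,y) = -7*x^2 - 4*x*y + 1*y^2 + 9*y - 3 is:
H = [[-14, -4], [-4, 2]]
Trace = -14 + 2 = -12
Determinant = -14*2 - (-4)^2 = -44
Discriminant = (-12)^2 - 4*-44 = 320.0
Eigenvalues: lambda_1 = -14.9443, lambda_2 = 2.9443
The function is not concave.

0


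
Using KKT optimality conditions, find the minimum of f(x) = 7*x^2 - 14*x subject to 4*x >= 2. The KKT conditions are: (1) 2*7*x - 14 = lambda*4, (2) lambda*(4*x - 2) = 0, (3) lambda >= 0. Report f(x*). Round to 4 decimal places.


Step 1: Try lambda = 0 (constraint inactive).
Stationarity: 2*7*x - 14 = 0
x* = 14/(2*7) = 1.0
Check constraint: 4*1.0 = 4.0 >= 2 -- satisfied.
Step 2: Compute optimal value.
f(x*) = 7*1.0^2 - 14*1.0 = -7.0


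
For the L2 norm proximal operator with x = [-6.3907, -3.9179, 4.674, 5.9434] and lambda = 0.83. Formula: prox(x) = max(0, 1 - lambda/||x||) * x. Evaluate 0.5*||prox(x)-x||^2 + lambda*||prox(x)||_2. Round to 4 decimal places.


Step 1: Compute ||x||.
||x|| = 10.6471
Step 2: Compute scaling factor.
scale = max(0, 1 - 0.83/10.6471) = 0.922
Step 3: prox(x) = [-5.8925, -3.6125, 4.3096, 5.4801]
||prox(x)|| = 9.8171
Step 4: Proximal objective.
0.5*||prox-x||^2 = 0.3445
lambda*||prox|| = 8.1482
Total = 8.4927


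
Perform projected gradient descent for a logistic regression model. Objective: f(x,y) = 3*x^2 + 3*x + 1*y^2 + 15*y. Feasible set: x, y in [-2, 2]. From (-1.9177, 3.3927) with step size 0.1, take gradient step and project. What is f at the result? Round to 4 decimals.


Step 1: Compute gradient at (-1.9177, 3.3927).
grad_x = 2*3*-1.9177 + 3 = -8.5062
grad_y = 2*1*3.3927 + 15 = 21.7854
Step 2: Gradient step.
x_raw = -1.9177 - 0.1*-8.5062 = -1.0671
y_raw = 3.3927 - 0.1*21.7854 = 1.2142
Step 3: Project onto [-2, 2].
x_proj = clip(-1.0671) = -1.0671
y_proj = clip(1.2142) = 1.2142
Step 4: Evaluate f.
f(-1.0671, 1.2142) = 19.9013


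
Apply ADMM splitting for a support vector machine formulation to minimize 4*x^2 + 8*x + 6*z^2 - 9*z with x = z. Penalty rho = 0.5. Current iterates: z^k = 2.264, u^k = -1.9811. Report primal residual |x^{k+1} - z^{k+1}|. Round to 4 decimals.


ADMM iteration with rho = 0.5, z^k = 2.264, u^k = -1.9811
Step 1: x-update.
Minimize 4*x^2 + 8*x + (0.5/2)*(x - 2.264 - 1.9811)^2
FOC: (2*4 + 0.5)*x = -8 + 0.5*(2.264 + 1.9811)
x^{k+1} = -0.6915
Step 2: z-update.
Minimize 6*z^2 - 9*z + (0.5/2)*(-0.6915 - z - 1.9811)^2
FOC: (2*6 + 0.5)*z = 9 + 0.5*(-0.6915 - 1.9811)
z^{k+1} = 0.6131
Step 3: u-update.
u^{k+1} = -1.9811 - 0.6915 - 0.6131 = -3.2857
Step 4: Primal residual = |-0.6915 - 0.6131| = 1.3046


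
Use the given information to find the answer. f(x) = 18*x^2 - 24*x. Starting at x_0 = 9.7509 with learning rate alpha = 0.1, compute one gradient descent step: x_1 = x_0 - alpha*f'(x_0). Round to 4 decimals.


We compute the gradient at x_0 and apply the update.
f'(x) = 36*x - 24
f'(9.7509) = 36*9.7509 - 24 = 327.0324
x_1 = 9.7509 - 0.1*327.0324 = -22.9523


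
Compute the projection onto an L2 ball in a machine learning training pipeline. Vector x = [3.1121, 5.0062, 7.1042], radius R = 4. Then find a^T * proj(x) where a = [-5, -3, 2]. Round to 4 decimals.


Step 1: Compute ||x|| (intermediates to 6 decimals).
||x|| = sqrt(3.1121^2 + 5.0062^2 + 7.1042^2) = 9.231298
Step 2: Project.
Since ||x|| > R, scale = R/||x|| = 4/9.231298 = 0.433309, proj(x) = scale * x
proj(x) = [1.348501, 2.169232, 3.078314]
Step 3: Dot product.
a^T * proj(x) = -5*1.348501 - 3*2.169232 + 2*3.078314 = -7.0936


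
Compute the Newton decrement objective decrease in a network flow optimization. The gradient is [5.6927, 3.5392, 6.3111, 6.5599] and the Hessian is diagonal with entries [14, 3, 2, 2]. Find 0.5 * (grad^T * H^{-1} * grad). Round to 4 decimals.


Step 1: H is diagonal, so H^(-1) * g = [0.4066, 1.1797, 3.1556, 3.28].
Step 2: g^T H^(-1) g = sum_i g_i^2 / H_ii
  = (5.6927)^2/14 + (3.5392)^2/3 + (6.3111)^2/2 + (6.5599)^2/2
  = 2.3148 + 4.1753 + 19.915 + 21.5161 = 47.9212
Step 3: Objective decrease = 0.5 * g^T H^(-1) g = 23.9606


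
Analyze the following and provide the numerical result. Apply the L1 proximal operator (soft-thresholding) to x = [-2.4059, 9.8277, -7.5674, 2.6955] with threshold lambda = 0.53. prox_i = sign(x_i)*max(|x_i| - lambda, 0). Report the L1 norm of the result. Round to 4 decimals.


Soft-thresholding with lambda = 0.53:
prox(-2.4059) = sign(-2.4059)*max(|-2.4059| - 0.53, 0) = -1.8759
prox(9.8277) = sign(9.8277)*max(|9.8277| - 0.53, 0) = 9.2977
prox(-7.5674) = sign(-7.5674)*max(|-7.5674| - 0.53, 0) = -7.0374
prox(2.6955) = sign(2.6955)*max(|2.6955| - 0.53, 0) = 2.1655
prox(x) = [-1.8759, 9.2977, -7.0374, 2.1655]
||prox(x)||_1 = 1.8759 + 9.2977 + 7.0374 + 2.1655 = 20.3765


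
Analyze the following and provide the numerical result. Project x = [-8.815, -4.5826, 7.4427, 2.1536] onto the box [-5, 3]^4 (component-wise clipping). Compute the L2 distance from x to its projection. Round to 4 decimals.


Project each component onto [-5, 3].
clip(-8.815) = -5.0, clip(-4.5826) = -4.5826, clip(7.4427) = 3.0, clip(2.1536) = 2.1536
Projection = [-5.0, -4.5826, 3.0, 2.1536]
Squared diffs: [14.5542, 0.0, 19.7376, 0.0]
Distance = sqrt(34.2918) = 5.8559


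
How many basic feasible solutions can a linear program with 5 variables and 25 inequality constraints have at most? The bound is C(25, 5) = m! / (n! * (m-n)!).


Each vertex corresponds to some choice of n active constraints out of m, so the number of vertices is at most C(m, n) = m! / (n!(m-n)!).
m = 25, n = 5
Numerator: 25 * 24 * 23 * 22 * 21
Denominator: 5! = 120
C(25, 5) = 53130


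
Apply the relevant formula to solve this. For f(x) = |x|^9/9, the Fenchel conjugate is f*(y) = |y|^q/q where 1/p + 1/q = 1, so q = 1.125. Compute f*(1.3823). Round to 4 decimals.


The conjugate exponent q satisfies 1/p + 1/q = 1.
p = 9, so q = 9/(9 - 1) = 1.125
|y|^q = 1.3823^1.125 = 1.4394
f*(1.3823) = 1.4394 / 1.125 = 1.2795


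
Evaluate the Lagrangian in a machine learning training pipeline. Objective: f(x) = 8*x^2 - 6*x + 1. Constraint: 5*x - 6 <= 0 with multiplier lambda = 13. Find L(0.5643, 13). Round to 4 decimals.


Step 1: Evaluate f(x).
f(0.5643) = 8*0.5643^2 - 6*0.5643 + 1 = 0.1617
Step 2: Evaluate g(x).
g(0.5643) = 5*0.5643 - 6 = -3.1785
Step 3: Compute Lagrangian.
L = 0.1617 + 13*-3.1785 = -41.1588


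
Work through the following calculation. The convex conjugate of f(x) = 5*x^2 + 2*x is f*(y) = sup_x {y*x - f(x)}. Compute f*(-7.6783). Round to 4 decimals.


f*(y) = sup_x {y*x - a*x^2 - b*x} = sup_x {(y-b)*x - a*x^2}
FOC: (y - b) - 2a*x = 0 => x* = (y - b)/(2a)
x* = (-7.6783 - 2)/(2*5) = -0.9678
f*(-7.6783) = (y-b)^2/(4a) = (-7.6783 - 2)^2/(4*5)
= 93.6695/20 = 4.6835


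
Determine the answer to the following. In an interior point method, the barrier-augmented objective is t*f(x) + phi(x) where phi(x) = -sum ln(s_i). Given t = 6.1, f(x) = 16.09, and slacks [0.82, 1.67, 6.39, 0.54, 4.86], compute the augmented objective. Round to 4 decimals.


Step 1: Compute log-barrier.
ln values: [-0.1985, 0.5128, 1.8547, -0.6162, 1.581]
phi = -(-0.1985 + 0.5128 + 1.8547 - 0.6162 + 1.581) = -3.134
Step 2: Compute augmented objective.
t*f(x) = 6.1*16.09 = 98.149
Total = 98.149 - 3.134 = 95.015


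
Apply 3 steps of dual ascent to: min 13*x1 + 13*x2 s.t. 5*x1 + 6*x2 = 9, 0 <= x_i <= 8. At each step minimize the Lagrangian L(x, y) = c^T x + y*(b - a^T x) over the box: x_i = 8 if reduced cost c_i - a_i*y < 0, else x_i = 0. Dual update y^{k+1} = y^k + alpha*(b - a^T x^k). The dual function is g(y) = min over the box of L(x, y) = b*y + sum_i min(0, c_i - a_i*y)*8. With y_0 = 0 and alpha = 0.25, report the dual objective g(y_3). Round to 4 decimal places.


Dual ascent for LP: min 13*x1 + 13*x2, 5*x1 + 6*x2 = 9, 0 <= x_i <= 8
Step 1: y^k = 0.0, reduced costs: (13.0, 13.0)
  x^k = (0.0, 0.0), subgradient = b - a^T x = 9.0
  y^{k+1} = 0.0 + 0.25*9.0 = 2.25
Step 2: y^k = 2.25, reduced costs: (1.75, -0.5)
  x^k = (0.0, 8.0), subgradient = b - a^T x = -39.0
  y^{k+1} = 2.25 + 0.25*-39.0 = -7.5
Step 3: y^k = -7.5, reduced costs: (50.5, 58.0)
  x^k = (0.0, 0.0), subgradient = b - a^T x = 9.0
  y^{k+1} = -7.5 + 0.25*9.0 = -5.25
Dual objective at y_3 = -5.25: reduced costs (39.25, 44.5), box minimizer x = (0.0, 0.0)
g(y_3) = b*y + (c1 - a1*y)*x1 + (c2 - a2*y)*x2 = 9*(-5.25) + 39.25*0.0 + 44.5*0.0 = -47.25 + 0.0 + 0.0 = -47.25


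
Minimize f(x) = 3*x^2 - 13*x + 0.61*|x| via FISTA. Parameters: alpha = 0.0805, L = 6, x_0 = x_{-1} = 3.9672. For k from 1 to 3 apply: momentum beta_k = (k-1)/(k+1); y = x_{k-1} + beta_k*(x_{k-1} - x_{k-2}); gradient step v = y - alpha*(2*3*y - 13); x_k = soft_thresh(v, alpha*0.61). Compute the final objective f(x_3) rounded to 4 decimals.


FISTA on f(x) = 3*x^2 - 13*x + 0.61*|x|
L = 6, alpha = 0.0805
Iteration 1: beta = 0.0, y = 3.9672 + 0.0*(3.9672 - 3.9672) = 3.9672
  grad(y) = 10.8032, v = y - alpha*grad = 3.0975
  prox(v) = soft_thresh(3.0975, 0.0491) = 3.0484
Iteration 2: beta = 0.3333, y = 3.0484 + 0.3333*(3.0484 - 3.9672) = 2.7422
  grad(y) = 3.4531, v = y - alpha*grad = 2.4642
  prox(v) = soft_thresh(2.4642, 0.0491) = 2.4151
Iteration 3: beta = 0.5, y = 2.4151 + 0.5*(2.4151 - 3.0484) = 2.0984
  grad(y) = -0.4094, v = y - alpha*grad = 2.1314
  prox(v) = soft_thresh(2.1314, 0.0491) = 2.0823
f(x_3) = 3*2.0823^2 - 13*2.0823 + 0.61*|2.0823| = -12.7918


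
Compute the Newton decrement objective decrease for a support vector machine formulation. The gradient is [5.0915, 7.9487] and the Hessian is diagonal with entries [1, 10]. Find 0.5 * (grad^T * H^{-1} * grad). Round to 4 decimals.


Step 1: H is diagonal, so H^(-1) * g = [5.0915, 0.7949].
Step 2: g^T H^(-1) g = sum_i g_i^2 / H_ii
  = (5.0915)^2/1 + (7.9487)^2/10
  = 25.9234 + 6.3182 = 32.2416
Step 3: Objective decrease = 0.5 * g^T H^(-1) g = 16.1208


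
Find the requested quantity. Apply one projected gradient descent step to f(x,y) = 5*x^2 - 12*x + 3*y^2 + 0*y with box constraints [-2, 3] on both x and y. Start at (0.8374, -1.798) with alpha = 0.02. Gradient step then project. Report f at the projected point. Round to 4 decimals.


Step 1: Compute gradient at (0.8374, -1.798).
grad_x = 2*5*0.8374 - 12 = -3.626
grad_y = 2*3*-1.798 + 0 = -10.788
Step 2: Gradient step.
x_raw = 0.8374 - 0.02*-3.626 = 0.9099
y_raw = -1.798 - 0.02*-10.788 = -1.5822
Step 3: Project onto [-2, 3].
x_proj = clip(0.9099) = 0.9099
y_proj = clip(-1.5822) = -1.5822
Step 4: Evaluate f.
f(0.9099, -1.5822) = 0.7312


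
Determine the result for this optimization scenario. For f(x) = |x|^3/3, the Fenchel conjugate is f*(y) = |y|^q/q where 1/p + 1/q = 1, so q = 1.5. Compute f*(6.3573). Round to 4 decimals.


The conjugate exponent q satisfies 1/p + 1/q = 1.
p = 3, so q = 3/(3 - 1) = 1.5
|y|^q = 6.3573^1.5 = 16.0291
f*(6.3573) = 16.0291 / 1.5 = 10.6861


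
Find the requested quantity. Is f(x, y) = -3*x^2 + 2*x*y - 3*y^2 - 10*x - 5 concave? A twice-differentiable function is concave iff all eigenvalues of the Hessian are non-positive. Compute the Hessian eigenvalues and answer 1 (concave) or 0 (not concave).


The Hessian of f(x,y) = -3*x^2 + 2*x*y - 3*y^2 - 10*x - 5 is:
H = [[-6, 2], [2, -6]]
Trace = -6 - 6 = -12
Determinant = -6*-6 - (2)^2 = 32
Discriminant = (-12)^2 - 4*32 = 16.0
Eigenvalues: lambda_1 = -8.0, lambda_2 = -4.0
The function is concave.

1


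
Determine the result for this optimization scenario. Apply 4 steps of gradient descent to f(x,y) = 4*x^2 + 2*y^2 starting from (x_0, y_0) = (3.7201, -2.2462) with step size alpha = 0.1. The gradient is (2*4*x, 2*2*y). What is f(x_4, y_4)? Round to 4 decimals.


Gradient descent on f(x,y) = 4*x^2 + 2*y^2.
Starting point: (3.7201, -2.2462), alpha = 0.1
Step 1: grad_x = 2*4*3.7201 = 29.7608, grad_y = 2*2*-2.2462 = -8.9848
  x_1 = 3.7201 - 0.1*29.7608 = 0.744
  y_1 = -2.2462 - 0.1*-8.9848 = -1.3477
Step 2: grad_x = 2*4*0.744 = 5.9522, grad_y = 2*2*-1.3477 = -5.3909
  x_2 = 0.744 - 0.1*5.9522 = 0.1488
  y_2 = -1.3477 - 0.1*-5.3909 = -0.8086
Step 3: grad_x = 2*4*0.1488 = 1.1904, grad_y = 2*2*-0.8086 = -3.2345
  x_3 = 0.1488 - 0.1*1.1904 = 0.0298
  y_3 = -0.8086 - 0.1*-3.2345 = -0.4852
Step 4: grad_x = 2*4*0.0298 = 0.2381, grad_y = 2*2*-0.4852 = -1.9407
  x_4 = 0.0298 - 0.1*0.2381 = 0.006
  y_4 = -0.4852 - 0.1*-1.9407 = -0.2911
f(0.006, -0.2911) = 4*0.006^2 + 2*(-0.2911)^2 = 0.1696


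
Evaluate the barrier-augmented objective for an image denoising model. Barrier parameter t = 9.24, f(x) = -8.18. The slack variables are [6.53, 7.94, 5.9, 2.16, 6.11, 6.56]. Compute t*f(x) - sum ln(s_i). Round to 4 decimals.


Step 1: Compute log-barrier.
ln values: [1.8764, 2.0719, 1.775, 0.7701, 1.8099, 1.881]
phi = -(1.8764 + 2.0719 + 1.775 + 0.7701 + 1.8099 + 1.881) = -10.1843
Step 2: Compute augmented objective.
t*f(x) = 9.24*-8.18 = -75.5832
Total = -75.5832 - 10.1843 = -85.7675


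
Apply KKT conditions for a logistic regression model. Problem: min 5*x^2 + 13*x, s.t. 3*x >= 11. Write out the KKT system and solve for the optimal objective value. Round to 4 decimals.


Step 1: Try lambda = 0 (constraint inactive).
x_unc = -13/(2*5) = -1.3
Check: 3*-1.3 = -3.9 < 11 -- violated!
Step 2: Constraint must be active: 3*x = 11
x* = 11/3 = 3.6667 (rounded; the exact value 11/3 is used below)
lambda = (2*5*(11/3) + 13)/3 = 16.5556
Step 3: Compute optimal value.
f(x*) = 5*(11/3)^2 + 13*(11/3) = 114.8889


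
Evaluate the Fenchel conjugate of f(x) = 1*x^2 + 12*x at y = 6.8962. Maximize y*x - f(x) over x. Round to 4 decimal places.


f*(y) = sup_x {y*x - a*x^2 - b*x} = sup_x {(y-b)*x - a*x^2}
FOC: (y - b) - 2a*x = 0 => x* = (y - b)/(2a)
x* = (6.8962 - 12)/(2*1) = -2.5519
f*(6.8962) = (y-b)^2/(4a) = (6.8962 - 12)^2/(4*1)
= 26.0488/4 = 6.5122


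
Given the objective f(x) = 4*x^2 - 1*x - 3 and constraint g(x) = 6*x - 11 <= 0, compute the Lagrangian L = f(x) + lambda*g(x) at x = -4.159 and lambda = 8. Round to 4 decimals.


Step 1: Evaluate f(x).
f(-4.159) = 4*(-4.159)^2 - 1*(-4.159) - 3 = 70.3481
Step 2: Evaluate g(x).
g(-4.159) = 6*-4.159 - 11 = -35.954
Step 3: Compute Lagrangian.
L = 70.3481 + 8*-35.954 = -217.2839


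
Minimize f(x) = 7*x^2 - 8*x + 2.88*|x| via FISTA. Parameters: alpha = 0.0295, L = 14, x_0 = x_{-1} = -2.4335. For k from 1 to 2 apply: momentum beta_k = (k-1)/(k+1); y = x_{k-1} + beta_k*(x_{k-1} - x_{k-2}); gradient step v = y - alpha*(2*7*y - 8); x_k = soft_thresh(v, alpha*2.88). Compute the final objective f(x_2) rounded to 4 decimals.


FISTA on f(x) = 7*x^2 - 8*x + 2.88*|x|
L = 14, alpha = 0.0295
Iteration 1: beta = 0.0, y = -2.4335 + 0.0*(-2.4335 + 2.4335) = -2.4335
  grad(y) = -42.069, v = y - alpha*grad = -1.1925
  prox(v) = soft_thresh(-1.1925, 0.085) = -1.1075
Iteration 2: beta = 0.3333, y = -1.1075 + 0.3333*(-1.1075 + 2.4335) = -0.6655
  grad(y) = -17.3171, v = y - alpha*grad = -0.1547
  prox(v) = soft_thresh(-0.1547, 0.085) = -0.0697
f(x_2) = 7*(-0.0697)^2 - 8*(-0.0697) + 2.88*|-0.0697| = 0.7922


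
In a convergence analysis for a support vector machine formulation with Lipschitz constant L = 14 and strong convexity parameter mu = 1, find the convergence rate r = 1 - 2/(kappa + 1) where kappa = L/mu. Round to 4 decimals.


Step 1: Compute the condition number.
kappa = L/mu = 14/1 = 14.0
Step 2: Compute the convergence rate.
r = 1 - 2/(kappa + 1) = 1 - 2*mu/(L + mu) = (L - mu)/(L + mu) = 13/15 = 0.8667


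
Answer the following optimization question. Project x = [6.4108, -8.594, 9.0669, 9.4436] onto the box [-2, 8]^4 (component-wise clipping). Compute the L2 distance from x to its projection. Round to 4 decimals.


Project each component onto [-2, 8].
clip(6.4108) = 6.4108, clip(-8.594) = -2.0, clip(9.0669) = 8.0, clip(9.4436) = 8.0
Projection = [6.4108, -2.0, 8.0, 8.0]
Squared diffs: [0.0, 43.4808, 1.1383, 2.084]
Distance = sqrt(46.7031) = 6.834


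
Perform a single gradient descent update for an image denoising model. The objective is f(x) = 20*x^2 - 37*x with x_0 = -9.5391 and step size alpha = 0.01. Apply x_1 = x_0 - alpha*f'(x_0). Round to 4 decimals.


We compute the gradient at x_0 and apply the update.
f'(x) = 40*x - 37
f'(-9.5391) = 40*-9.5391 - 37 = -418.564
x_1 = -9.5391 - 0.01*-418.564 = -5.3535


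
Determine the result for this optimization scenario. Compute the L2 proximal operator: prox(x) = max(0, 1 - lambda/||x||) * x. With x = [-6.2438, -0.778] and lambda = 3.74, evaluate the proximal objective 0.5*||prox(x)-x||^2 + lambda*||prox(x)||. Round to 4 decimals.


Step 1: Compute ||x||.
||x|| = 6.2921
Step 2: Compute scaling factor.
scale = max(0, 1 - 3.74/6.2921) = 0.4056
Step 3: prox(x) = [-2.5325, -0.3156]
||prox(x)|| = 2.5521
Step 4: Proximal objective.
0.5*||prox-x||^2 = 6.9938
lambda*||prox|| = 9.5449
Total = 16.5386


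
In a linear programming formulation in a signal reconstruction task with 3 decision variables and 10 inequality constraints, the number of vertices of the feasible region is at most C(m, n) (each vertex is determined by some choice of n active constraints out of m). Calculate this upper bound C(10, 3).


Each vertex corresponds to some choice of n active constraints out of m, so the number of vertices is at most C(m, n) = m! / (n!(m-n)!).
m = 10, n = 3
Numerator: 10 * 9 * 8
Denominator: 3! = 6
C(10, 3) = 120


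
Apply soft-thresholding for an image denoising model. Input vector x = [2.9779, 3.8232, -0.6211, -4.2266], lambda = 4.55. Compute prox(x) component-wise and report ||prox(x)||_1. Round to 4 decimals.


Soft-thresholding with lambda = 4.55:
prox(2.9779) = sign(2.9779)*max(|2.9779| - 4.55, 0) = 0.0
prox(3.8232) = sign(3.8232)*max(|3.8232| - 4.55, 0) = 0.0
prox(-0.6211) = sign(-0.6211)*max(|-0.6211| - 4.55, 0) = 0.0
prox(-4.2266) = sign(-4.2266)*max(|-4.2266| - 4.55, 0) = 0.0
prox(x) = [0.0, 0.0, 0.0, 0.0]
||prox(x)||_1 = 0.0 + 0.0 + 0.0 + 0.0 = 0.0


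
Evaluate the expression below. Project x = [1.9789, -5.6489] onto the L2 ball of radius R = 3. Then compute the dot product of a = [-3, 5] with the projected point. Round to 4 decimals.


Step 1: Compute ||x|| (intermediates to 6 decimals).
||x|| = sqrt(1.9789^2 + (-5.6489)^2) = 5.985492
Step 2: Project.
Since ||x|| > R, scale = R/||x|| = 3/5.985492 = 0.501212, proj(x) = scale * x
proj(x) = [0.991848, -2.831296]
Step 3: Dot product.
a^T * proj(x) = -3*0.991848 + 5*(-2.831296) = -17.132


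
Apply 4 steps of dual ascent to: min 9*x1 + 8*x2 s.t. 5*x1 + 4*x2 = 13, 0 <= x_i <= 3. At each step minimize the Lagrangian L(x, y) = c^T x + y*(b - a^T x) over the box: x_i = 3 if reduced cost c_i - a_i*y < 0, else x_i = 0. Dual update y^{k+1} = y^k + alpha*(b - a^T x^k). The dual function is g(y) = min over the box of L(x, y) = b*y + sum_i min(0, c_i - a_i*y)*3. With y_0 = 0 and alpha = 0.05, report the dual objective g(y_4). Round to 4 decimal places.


Dual ascent for LP: min 9*x1 + 8*x2, 5*x1 + 4*x2 = 13, 0 <= x_i <= 3
Step 1: y^k = 0.0, reduced costs: (9.0, 8.0)
  x^k = (0.0, 0.0), subgradient = b - a^T x = 13.0
  y^{k+1} = 0.0 + 0.05*13.0 = 0.65
Step 2: y^k = 0.65, reduced costs: (5.75, 5.4)
  x^k = (0.0, 0.0), subgradient = b - a^T x = 13.0
  y^{k+1} = 0.65 + 0.05*13.0 = 1.3
Step 3: y^k = 1.3, reduced costs: (2.5, 2.8)
  x^k = (0.0, 0.0), subgradient = b - a^T x = 13.0
  y^{k+1} = 1.3 + 0.05*13.0 = 1.95
Step 4: y^k = 1.95, reduced costs: (-0.75, 0.2)
  x^k = (3.0, 0.0), subgradient = b - a^T x = -2.0
  y^{k+1} = 1.95 + 0.05*-2.0 = 1.85
Dual objective at y_4 = 1.85: reduced costs (-0.25, 0.6), box minimizer x = (3.0, 0.0)
g(y_4) = b*y + (c1 - a1*y)*x1 + (c2 - a2*y)*x2 = 13*1.85 + (-0.25)*3.0 + 0.6*0.0 = 24.05 - 0.75 + 0.0 = 23.3


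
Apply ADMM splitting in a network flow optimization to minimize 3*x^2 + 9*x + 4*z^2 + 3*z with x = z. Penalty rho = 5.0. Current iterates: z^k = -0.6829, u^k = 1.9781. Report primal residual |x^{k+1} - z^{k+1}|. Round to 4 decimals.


ADMM iteration with rho = 5.0, z^k = -0.6829, u^k = 1.9781
Step 1: x-update.
Minimize 3*x^2 + 9*x + (5.0/2)*(x + 0.6829 + 1.9781)^2
FOC: (2*3 + 5.0)*x = -9 + 5.0*(-0.6829 - 1.9781)
x^{k+1} = -2.0277
Step 2: z-update.
Minimize 4*z^2 + 3*z + (5.0/2)*(-2.0277 - z + 1.9781)^2
FOC: (2*4 + 5.0)*z = -3 + 5.0*(-2.0277 + 1.9781)
z^{k+1} = -0.2499
Step 3: u-update.
u^{k+1} = 1.9781 - 2.0277 + 0.2499 = 0.2002
Step 4: Primal residual = |-2.0277 + 0.2499| = 1.7779


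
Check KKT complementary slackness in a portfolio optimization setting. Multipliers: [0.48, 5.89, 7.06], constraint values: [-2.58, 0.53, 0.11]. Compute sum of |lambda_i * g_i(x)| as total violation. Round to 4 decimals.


KKT complementary slackness check:
lambda_1 * g_1 = 0.48 * -2.58 = -1.2384
lambda_2 * g_2 = 5.89 * 0.53 = 3.1217
lambda_3 * g_3 = 7.06 * 0.11 = 0.7766
Total violation = 1.2384 + 3.1217 + 0.7766 = 5.1367


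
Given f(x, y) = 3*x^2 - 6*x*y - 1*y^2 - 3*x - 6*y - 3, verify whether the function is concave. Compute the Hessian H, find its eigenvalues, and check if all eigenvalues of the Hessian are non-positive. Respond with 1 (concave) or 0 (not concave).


The Hessian of f(x,y) = 3*x^2 - 6*x*y - 1*y^2 - 3*x - 6*y - 3 is:
H = [[6, -6], [-6, -2]]
Trace = 6 - 2 = 4
Determinant = 6*-2 - (-6)^2 = -48
Discriminant = (4)^2 - 4*-48 = 208.0
Eigenvalues: lambda_1 = -5.2111, lambda_2 = 9.2111
The function is not concave.

0


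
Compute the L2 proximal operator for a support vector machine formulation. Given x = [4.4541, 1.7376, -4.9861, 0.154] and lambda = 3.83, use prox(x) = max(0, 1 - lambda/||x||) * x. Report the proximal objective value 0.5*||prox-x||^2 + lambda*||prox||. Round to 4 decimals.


Step 1: Compute ||x||.
||x|| = 6.9096
Step 2: Compute scaling factor.
scale = max(0, 1 - 3.83/6.9096) = 0.4457
Step 3: prox(x) = [1.9852, 0.7745, -2.2223, 0.0686]
||prox(x)|| = 3.0796
Step 4: Proximal objective.
0.5*||prox-x||^2 = 7.3345
lambda*||prox|| = 11.7949
Total = 19.1295


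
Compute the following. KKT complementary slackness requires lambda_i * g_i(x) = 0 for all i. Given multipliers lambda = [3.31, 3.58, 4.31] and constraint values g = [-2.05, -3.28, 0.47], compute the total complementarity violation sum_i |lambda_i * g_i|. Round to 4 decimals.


KKT complementary slackness check:
lambda_1 * g_1 = 3.31 * -2.05 = -6.7855
lambda_2 * g_2 = 3.58 * -3.28 = -11.7424
lambda_3 * g_3 = 4.31 * 0.47 = 2.0257
Total violation = 6.7855 + 11.7424 + 2.0257 = 20.5536


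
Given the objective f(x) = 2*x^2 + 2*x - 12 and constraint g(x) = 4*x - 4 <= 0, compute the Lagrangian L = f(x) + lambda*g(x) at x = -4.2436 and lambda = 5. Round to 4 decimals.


Step 1: Evaluate f(x).
f(-4.2436) = 2*(-4.2436)^2 + 2*(-4.2436) - 12 = 15.5291
Step 2: Evaluate g(x).
g(-4.2436) = 4*-4.2436 - 4 = -20.9744
Step 3: Compute Lagrangian.
L = 15.5291 + 5*-20.9744 = -89.3429


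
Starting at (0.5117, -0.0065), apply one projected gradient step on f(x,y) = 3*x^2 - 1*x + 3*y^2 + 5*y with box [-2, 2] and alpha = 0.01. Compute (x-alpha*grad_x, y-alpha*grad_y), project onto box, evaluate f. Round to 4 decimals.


Step 1: Compute gradient at (0.5117, -0.0065).
grad_x = 2*3*0.5117 - 1 = 2.0702
grad_y = 2*3*-0.0065 + 5 = 4.961
Step 2: Gradient step.
x_raw = 0.5117 - 0.01*2.0702 = 0.491
y_raw = -0.0065 - 0.01*4.961 = -0.0561
Step 3: Project onto [-2, 2].
x_proj = clip(0.491) = 0.491
y_proj = clip(-0.0561) = -0.0561
Step 4: Evaluate f.
f(0.491, -0.0561) = -0.0389


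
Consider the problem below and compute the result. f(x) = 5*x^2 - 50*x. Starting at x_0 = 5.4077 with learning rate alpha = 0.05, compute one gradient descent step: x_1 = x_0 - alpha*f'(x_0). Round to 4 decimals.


We compute the gradient at x_0 and apply the update.
f'(x) = 10*x - 50
f'(5.4077) = 10*5.4077 - 50 = 4.077
x_1 = 5.4077 - 0.05*4.077 = 5.2039


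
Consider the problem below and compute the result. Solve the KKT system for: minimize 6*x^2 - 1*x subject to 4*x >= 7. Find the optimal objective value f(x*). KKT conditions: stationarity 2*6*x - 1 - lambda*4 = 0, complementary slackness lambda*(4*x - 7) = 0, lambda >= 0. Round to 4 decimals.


Step 1: Try lambda = 0 (constraint inactive).
x_unc = 1/(2*6) = 0.0833
Check: 4*0.0833 = 0.3332 < 7 -- violated!
Step 2: Constraint must be active: 4*x = 7
x* = 7/4 = 1.75
lambda = (2*6*1.75 - 1)/4 = 5.0
Step 3: Compute optimal value.
f(x*) = 6*1.75^2 - 1*1.75 = 16.625


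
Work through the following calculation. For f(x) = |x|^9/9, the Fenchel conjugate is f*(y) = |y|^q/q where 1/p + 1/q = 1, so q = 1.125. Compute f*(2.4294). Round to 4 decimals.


The conjugate exponent q satisfies 1/p + 1/q = 1.
p = 9, so q = 9/(9 - 1) = 1.125
|y|^q = 2.4294^1.125 = 2.7145
f*(2.4294) = 2.7145 / 1.125 = 2.4129


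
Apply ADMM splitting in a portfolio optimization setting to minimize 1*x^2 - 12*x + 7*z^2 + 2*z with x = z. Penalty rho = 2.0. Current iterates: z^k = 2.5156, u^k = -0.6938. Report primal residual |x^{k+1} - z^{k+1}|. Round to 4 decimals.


ADMM iteration with rho = 2.0, z^k = 2.5156, u^k = -0.6938
Step 1: x-update.
Minimize 1*x^2 - 12*x + (2.0/2)*(x - 2.5156 - 0.6938)^2
FOC: (2*1 + 2.0)*x = 12 + 2.0*(2.5156 + 0.6938)
x^{k+1} = 4.6047
Step 2: z-update.
Minimize 7*z^2 + 2*z + (2.0/2)*(4.6047 - z - 0.6938)^2
FOC: (2*7 + 2.0)*z = -2 + 2.0*(4.6047 - 0.6938)
z^{k+1} = 0.3639
Step 3: u-update.
u^{k+1} = -0.6938 + 4.6047 - 0.3639 = 3.547
Step 4: Primal residual = |4.6047 - 0.3639| = 4.2408


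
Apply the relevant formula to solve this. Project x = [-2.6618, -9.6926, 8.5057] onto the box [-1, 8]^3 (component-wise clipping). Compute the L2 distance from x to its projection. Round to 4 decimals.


Project each component onto [-1, 8].
clip(-2.6618) = -1.0, clip(-9.6926) = -1.0, clip(8.5057) = 8.0
Projection = [-1.0, -1.0, 8.0]
Squared diffs: [2.7616, 75.5613, 0.2557]
Distance = sqrt(78.5786) = 8.8645


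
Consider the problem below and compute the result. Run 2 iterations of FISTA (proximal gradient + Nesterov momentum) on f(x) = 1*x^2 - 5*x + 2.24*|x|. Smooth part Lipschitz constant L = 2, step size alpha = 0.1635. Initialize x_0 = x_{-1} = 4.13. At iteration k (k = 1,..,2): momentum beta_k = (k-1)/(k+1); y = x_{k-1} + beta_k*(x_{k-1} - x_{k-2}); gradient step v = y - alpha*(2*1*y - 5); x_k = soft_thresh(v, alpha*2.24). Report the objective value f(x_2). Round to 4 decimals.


FISTA on f(x) = 1*x^2 - 5*x + 2.24*|x|
L = 2, alpha = 0.1635
Iteration 1: beta = 0.0, y = 4.13 + 0.0*(4.13 - 4.13) = 4.13
  grad(y) = 3.26, v = y - alpha*grad = 3.597
  prox(v) = soft_thresh(3.597, 0.3662) = 3.2308
Iteration 2: beta = 0.3333, y = 3.2308 + 0.3333*(3.2308 - 4.13) = 2.931
  grad(y) = 0.862, v = y - alpha*grad = 2.7901
  prox(v) = soft_thresh(2.7901, 0.3662) = 2.4238
f(x_2) = 1*2.4238^2 - 5*2.4238 + 2.24*|2.4238| = -0.8148


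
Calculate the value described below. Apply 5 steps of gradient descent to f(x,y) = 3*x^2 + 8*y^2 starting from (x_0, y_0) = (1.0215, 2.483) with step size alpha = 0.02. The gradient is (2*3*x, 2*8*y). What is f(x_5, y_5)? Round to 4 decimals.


Gradient descent on f(x,y) = 3*x^2 + 8*y^2.
Starting point: (1.0215, 2.483), alpha = 0.02
Step 1: grad_x = 2*3*1.0215 = 6.129, grad_y = 2*8*2.483 = 39.728
  x_1 = 1.0215 - 0.02*6.129 = 0.8989
  y_1 = 2.483 - 0.02*39.728 = 1.6884
Step 2: grad_x = 2*3*0.8989 = 5.3935, grad_y = 2*8*1.6884 = 27.015
  x_2 = 0.8989 - 0.02*5.3935 = 0.791
  y_2 = 1.6884 - 0.02*27.015 = 1.1481
Step 3: grad_x = 2*3*0.791 = 4.7463, grad_y = 2*8*1.1481 = 18.3702
  x_3 = 0.791 - 0.02*4.7463 = 0.6961
  y_3 = 1.1481 - 0.02*18.3702 = 0.7807
Step 4: grad_x = 2*3*0.6961 = 4.1767, grad_y = 2*8*0.7807 = 12.4918
  x_4 = 0.6961 - 0.02*4.1767 = 0.6126
  y_4 = 0.7807 - 0.02*12.4918 = 0.5309
Step 5: grad_x = 2*3*0.6126 = 3.6755, grad_y = 2*8*0.5309 = 8.4944
  x_5 = 0.6126 - 0.02*3.6755 = 0.5391
  y_5 = 0.5309 - 0.02*8.4944 = 0.361
f(0.5391, 0.361) = 3*0.5391^2 + 8*0.361^2 = 1.9145


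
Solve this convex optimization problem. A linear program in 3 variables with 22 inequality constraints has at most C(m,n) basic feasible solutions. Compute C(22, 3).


Each vertex corresponds to some choice of n active constraints out of m, so the number of vertices is at most C(m, n) = m! / (n!(m-n)!).
m = 22, n = 3
Numerator: 22 * 21 * 20
Denominator: 3! = 6
C(22, 3) = 1540


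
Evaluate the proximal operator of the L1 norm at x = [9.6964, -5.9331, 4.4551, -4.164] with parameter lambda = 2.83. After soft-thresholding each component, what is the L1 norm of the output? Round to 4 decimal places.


Soft-thresholding with lambda = 2.83:
prox(9.6964) = sign(9.6964)*max(|9.6964| - 2.83, 0) = 6.8664
prox(-5.9331) = sign(-5.9331)*max(|-5.9331| - 2.83, 0) = -3.1031
prox(4.4551) = sign(4.4551)*max(|4.4551| - 2.83, 0) = 1.6251
prox(-4.164) = sign(-4.164)*max(|-4.164| - 2.83, 0) = -1.334
prox(x) = [6.8664, -3.1031, 1.6251, -1.334]
||prox(x)||_1 = 6.8664 + 3.1031 + 1.6251 + 1.334 = 12.9286


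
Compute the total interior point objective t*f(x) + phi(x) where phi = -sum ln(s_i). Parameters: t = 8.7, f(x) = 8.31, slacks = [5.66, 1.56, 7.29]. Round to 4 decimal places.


Step 1: Compute log-barrier.
ln values: [1.7334, 0.4447, 1.9865]
phi = -(1.7334 + 0.4447 + 1.9865) = -4.1646
Step 2: Compute augmented objective.
t*f(x) = 8.7*8.31 = 72.297
Total = 72.297 - 4.1646 = 68.1324


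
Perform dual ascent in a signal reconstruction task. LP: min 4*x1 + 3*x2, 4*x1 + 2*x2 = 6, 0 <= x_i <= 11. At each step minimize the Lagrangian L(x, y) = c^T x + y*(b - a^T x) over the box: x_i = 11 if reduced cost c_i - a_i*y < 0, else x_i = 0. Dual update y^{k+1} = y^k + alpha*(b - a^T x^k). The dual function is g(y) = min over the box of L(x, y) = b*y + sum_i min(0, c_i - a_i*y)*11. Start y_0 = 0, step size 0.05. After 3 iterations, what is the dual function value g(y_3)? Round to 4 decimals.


Dual ascent for LP: min 4*x1 + 3*x2, 4*x1 + 2*x2 = 6, 0 <= x_i <= 11
Step 1: y^k = 0.0, reduced costs: (4.0, 3.0)
  x^k = (0.0, 0.0), subgradient = b - a^T x = 6.0
  y^{k+1} = 0.0 + 0.05*6.0 = 0.3
Step 2: y^k = 0.3, reduced costs: (2.8, 2.4)
  x^k = (0.0, 0.0), subgradient = b - a^T x = 6.0
  y^{k+1} = 0.3 + 0.05*6.0 = 0.6
Step 3: y^k = 0.6, reduced costs: (1.6, 1.8)
  x^k = (0.0, 0.0), subgradient = b - a^T x = 6.0
  y^{k+1} = 0.6 + 0.05*6.0 = 0.9
Dual objective at y_3 = 0.9: reduced costs (0.4, 1.2), box minimizer x = (0.0, 0.0)
g(y_3) = b*y + (c1 - a1*y)*x1 + (c2 - a2*y)*x2 = 6*0.9 + 0.4*0.0 + 1.2*0.0 = 5.4 + 0.0 + 0.0 = 5.4


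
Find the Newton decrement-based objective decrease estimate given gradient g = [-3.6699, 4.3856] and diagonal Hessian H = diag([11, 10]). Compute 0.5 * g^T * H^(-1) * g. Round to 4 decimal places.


Step 1: H is diagonal, so H^(-1) * g = [-0.3336, 0.4386].
Step 2: g^T H^(-1) g = sum_i g_i^2 / H_ii
  = (-3.6699)^2/11 + (4.3856)^2/10
  = 1.2244 + 1.9233 = 3.1477
Step 3: Objective decrease = 0.5 * g^T H^(-1) g = 1.5739


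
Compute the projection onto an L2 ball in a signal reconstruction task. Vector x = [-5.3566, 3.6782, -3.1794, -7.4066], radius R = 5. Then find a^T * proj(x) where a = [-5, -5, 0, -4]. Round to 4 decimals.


Step 1: Compute ||x|| (intermediates to 6 decimals).
||x|| = sqrt((-5.3566)^2 + 3.6782^2 + (-3.1794)^2 + (-7.4066)^2) = 10.353194
Step 2: Project.
Since ||x|| > R, scale = R/||x|| = 5/10.353194 = 0.482943, proj(x) = scale * x
proj(x) = [-2.586932, 1.776361, -1.535469, -3.576966]
Step 3: Dot product.
a^T * proj(x) = -5*(-2.586932) - 5*1.776361 + 0*(-1.535469) - 4*(-3.576966) = 18.3607


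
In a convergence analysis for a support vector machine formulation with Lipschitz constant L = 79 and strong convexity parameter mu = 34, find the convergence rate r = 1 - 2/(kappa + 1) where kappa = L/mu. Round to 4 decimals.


Step 1: Compute the condition number.
kappa = L/mu = 79/34 = 2.3235
Step 2: Compute the convergence rate.
r = 1 - 2/(kappa + 1) = 1 - 2*mu/(L + mu) = (L - mu)/(L + mu) = 45/113 = 0.3982


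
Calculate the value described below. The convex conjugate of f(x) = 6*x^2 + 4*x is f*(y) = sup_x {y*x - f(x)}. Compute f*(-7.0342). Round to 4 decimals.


f*(y) = sup_x {y*x - a*x^2 - b*x} = sup_x {(y-b)*x - a*x^2}
FOC: (y - b) - 2a*x = 0 => x* = (y - b)/(2a)
x* = (-7.0342 - 4)/(2*6) = -0.9195
f*(-7.0342) = (y-b)^2/(4a) = (-7.0342 - 4)^2/(4*6)
= 121.7536/24 = 5.0731


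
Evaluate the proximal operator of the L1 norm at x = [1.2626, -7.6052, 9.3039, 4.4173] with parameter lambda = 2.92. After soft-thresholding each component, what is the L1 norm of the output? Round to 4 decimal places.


Soft-thresholding with lambda = 2.92:
prox(1.2626) = sign(1.2626)*max(|1.2626| - 2.92, 0) = 0.0
prox(-7.6052) = sign(-7.6052)*max(|-7.6052| - 2.92, 0) = -4.6852
prox(9.3039) = sign(9.3039)*max(|9.3039| - 2.92, 0) = 6.3839
prox(4.4173) = sign(4.4173)*max(|4.4173| - 2.92, 0) = 1.4973
prox(x) = [0.0, -4.6852, 6.3839, 1.4973]
||prox(x)||_1 = 0.0 + 4.6852 + 6.3839 + 1.4973 = 12.5664


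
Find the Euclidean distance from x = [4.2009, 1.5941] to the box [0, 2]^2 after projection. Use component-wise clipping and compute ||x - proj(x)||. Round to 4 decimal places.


Project each component onto [0, 2].
clip(4.2009) = 2.0, clip(1.5941) = 1.5941
Projection = [2.0, 1.5941]
Squared diffs: [4.844, 0.0]
Distance = sqrt(4.844) = 2.2009


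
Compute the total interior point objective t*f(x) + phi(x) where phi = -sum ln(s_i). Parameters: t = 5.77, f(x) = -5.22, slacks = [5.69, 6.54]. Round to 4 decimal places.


Step 1: Compute log-barrier.
ln values: [1.7387, 1.8779]
phi = -(1.7387 + 1.8779) = -3.6166
Step 2: Compute augmented objective.
t*f(x) = 5.77*-5.22 = -30.1194
Total = -30.1194 - 3.6166 = -33.736


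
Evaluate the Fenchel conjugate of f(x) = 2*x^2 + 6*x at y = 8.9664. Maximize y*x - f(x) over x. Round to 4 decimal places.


f*(y) = sup_x {y*x - a*x^2 - b*x} = sup_x {(y-b)*x - a*x^2}
FOC: (y - b) - 2a*x = 0 => x* = (y - b)/(2a)
x* = (8.9664 - 6)/(2*2) = 0.7416
f*(8.9664) = (y-b)^2/(4a) = (8.9664 - 6)^2/(4*2)
= 8.7995/8 = 1.0999


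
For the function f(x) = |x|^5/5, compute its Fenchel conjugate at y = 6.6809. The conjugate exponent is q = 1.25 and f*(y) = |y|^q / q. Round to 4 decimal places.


The conjugate exponent q satisfies 1/p + 1/q = 1.
p = 5, so q = 5/(5 - 1) = 1.25
|y|^q = 6.6809^1.25 = 10.741
f*(6.6809) = 10.741 / 1.25 = 8.5928


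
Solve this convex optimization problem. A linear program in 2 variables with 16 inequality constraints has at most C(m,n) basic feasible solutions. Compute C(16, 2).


Each vertex corresponds to some choice of n active constraints out of m, so the number of vertices is at most C(m, n) = m! / (n!(m-n)!).
m = 16, n = 2
Numerator: 16 * 15
Denominator: 2! = 2
C(16, 2) = 120


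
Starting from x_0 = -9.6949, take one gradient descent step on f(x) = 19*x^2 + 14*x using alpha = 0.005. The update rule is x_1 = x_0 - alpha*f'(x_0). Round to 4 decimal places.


We compute the gradient at x_0 and apply the update.
f'(x) = 38*x + 14
f'(-9.6949) = 38*-9.6949 + 14 = -354.4062
x_1 = -9.6949 - 0.005*-354.4062 = -7.9229


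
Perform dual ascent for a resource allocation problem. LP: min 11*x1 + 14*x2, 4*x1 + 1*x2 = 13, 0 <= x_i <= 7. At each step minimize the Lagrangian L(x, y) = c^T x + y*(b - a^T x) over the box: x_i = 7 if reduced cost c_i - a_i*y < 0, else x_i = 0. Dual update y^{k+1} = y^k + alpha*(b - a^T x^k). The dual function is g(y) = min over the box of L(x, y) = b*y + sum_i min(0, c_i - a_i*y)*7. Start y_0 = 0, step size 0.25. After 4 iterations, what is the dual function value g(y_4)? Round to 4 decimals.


Dual ascent for LP: min 11*x1 + 14*x2, 4*x1 + 1*x2 = 13, 0 <= x_i <= 7
Step 1: y^k = 0.0, reduced costs: (11.0, 14.0)
  x^k = (0.0, 0.0), subgradient = b - a^T x = 13.0
  y^{k+1} = 0.0 + 0.25*13.0 = 3.25
Step 2: y^k = 3.25, reduced costs: (-2.0, 10.75)
  x^k = (7.0, 0.0), subgradient = b - a^T x = -15.0
  y^{k+1} = 3.25 + 0.25*-15.0 = -0.5
Step 3: y^k = -0.5, reduced costs: (13.0, 14.5)
  x^k = (0.0, 0.0), subgradient = b - a^T x = 13.0
  y^{k+1} = -0.5 + 0.25*13.0 = 2.75
Step 4: y^k = 2.75, reduced costs: (0.0, 11.25)
  x^k = (0.0, 0.0), subgradient = b - a^T x = 13.0
  y^{k+1} = 2.75 + 0.25*13.0 = 6.0
Dual objective at y_4 = 6.0: reduced costs (-13.0, 8.0), box minimizer x = (7.0, 0.0)
g(y_4) = b*y + (c1 - a1*y)*x1 + (c2 - a2*y)*x2 = 13*6.0 + (-13.0)*7.0 + 8.0*0.0 = 78.0 - 91.0 + 0.0 = -13.0


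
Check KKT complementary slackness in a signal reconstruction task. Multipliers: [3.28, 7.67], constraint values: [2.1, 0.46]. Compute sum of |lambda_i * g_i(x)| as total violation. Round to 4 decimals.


KKT complementary slackness check:
lambda_1 * g_1 = 3.28 * 2.1 = 6.888
lambda_2 * g_2 = 7.67 * 0.46 = 3.5282
Total violation = 6.888 + 3.5282 = 10.4162


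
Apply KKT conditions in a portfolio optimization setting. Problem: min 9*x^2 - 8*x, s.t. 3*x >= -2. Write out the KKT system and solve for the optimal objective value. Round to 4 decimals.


Step 1: Try lambda = 0 (constraint inactive).
Stationarity: 2*9*x - 8 = 0
x* = 8/(2*9) = 4/9 = 0.4444 (rounded; the exact value 4/9 is used below)
Check constraint: 3*0.4444 = 1.3332 >= -2 -- satisfied.
Step 2: Compute optimal value.
f(x*) = 9*(4/9)^2 - 8*(4/9) = -1.7778


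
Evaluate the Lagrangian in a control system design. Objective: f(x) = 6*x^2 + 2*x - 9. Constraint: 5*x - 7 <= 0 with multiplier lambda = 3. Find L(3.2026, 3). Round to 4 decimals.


Step 1: Evaluate f(x).
f(3.2026) = 6*3.2026^2 + 2*3.2026 - 9 = 58.9451
Step 2: Evaluate g(x).
g(3.2026) = 5*3.2026 - 7 = 9.013
Step 3: Compute Lagrangian.
L = 58.9451 + 3*9.013 = 85.9841


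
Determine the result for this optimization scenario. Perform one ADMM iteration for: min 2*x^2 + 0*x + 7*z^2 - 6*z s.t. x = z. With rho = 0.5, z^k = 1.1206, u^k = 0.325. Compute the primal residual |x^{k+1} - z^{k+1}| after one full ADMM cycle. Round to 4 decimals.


ADMM iteration with rho = 0.5, z^k = 1.1206, u^k = 0.325
Step 1: x-update.
Minimize 2*x^2 + 0*x + (0.5/2)*(x - 1.1206 + 0.325)^2
FOC: (2*2 + 0.5)*x = 0 + 0.5*(1.1206 - 0.325)
x^{k+1} = 0.0884
Step 2: z-update.
Minimize 7*z^2 - 6*z + (0.5/2)*(0.0884 - z + 0.325)^2
FOC: (2*7 + 0.5)*z = 6 + 0.5*(0.0884 + 0.325)
z^{k+1} = 0.428
Step 3: u-update.
u^{k+1} = 0.325 + 0.0884 - 0.428 = -0.0146
Step 4: Primal residual = |0.0884 - 0.428| = 0.3396


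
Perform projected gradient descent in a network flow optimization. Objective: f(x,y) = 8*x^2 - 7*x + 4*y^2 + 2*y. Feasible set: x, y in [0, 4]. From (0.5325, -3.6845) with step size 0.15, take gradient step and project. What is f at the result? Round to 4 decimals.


Step 1: Compute gradient at (0.5325, -3.6845).
grad_x = 2*8*0.5325 - 7 = 1.52
grad_y = 2*4*-3.6845 + 2 = -27.476
Step 2: Gradient step.
x_raw = 0.5325 - 0.15*1.52 = 0.3045
y_raw = -3.6845 - 0.15*-27.476 = 0.4369
Step 3: Project onto [0, 4].
x_proj = clip(0.3045) = 0.3045
y_proj = clip(0.4369) = 0.4369
Step 4: Evaluate f.
f(0.3045, 0.4369) = 0.2476


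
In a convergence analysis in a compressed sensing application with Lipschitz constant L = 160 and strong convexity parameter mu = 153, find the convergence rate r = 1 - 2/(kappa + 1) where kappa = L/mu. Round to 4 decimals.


Step 1: Compute the condition number.
kappa = L/mu = 160/153 = 1.0458
Step 2: Compute the convergence rate.
r = 1 - 2/(kappa + 1) = 1 - 2*mu/(L + mu) = (L - mu)/(L + mu) = 7/313 = 0.0224
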